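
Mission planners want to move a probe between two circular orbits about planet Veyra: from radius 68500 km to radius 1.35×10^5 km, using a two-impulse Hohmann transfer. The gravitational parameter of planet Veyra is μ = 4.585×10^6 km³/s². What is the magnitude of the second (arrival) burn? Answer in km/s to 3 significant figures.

Δv₂ = 1.05 km/s

Semi-major axis of the transfer orbit: a_t = (68500 + 1.350×10^5)/2 = 1.0175×10^5 km.
On the circular orbit at r = 1.350×10^5 km, v_c = √(μ/r) = 5.828 km/s.
Transfer-orbit speed at the same r (vis-viva, a = a_t): v_t = √[μ(2/r − 1/a_t)] = 4.782 km/s.
Δv₂ = |v_t − v_c| = |4.782 − 5.828| = 1.046 km/s.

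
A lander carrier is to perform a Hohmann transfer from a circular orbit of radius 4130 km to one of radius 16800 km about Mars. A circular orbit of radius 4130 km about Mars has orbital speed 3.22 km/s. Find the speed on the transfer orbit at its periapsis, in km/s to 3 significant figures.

From the circular-orbit relation v² = μ/r at r = 4130 km: μ = v²r = (3.22)² × 4130 = 42821.5 km³/s².
The Hohmann ellipse has a_t = (r₁ + r₂)/2 = 10465 km.
The periapsis of the transfer ellipse is at r = 4130 km.
Applying v² = μ(2/r − 1/a_t): v = 4.080 km/s.

v = 4.08 km/s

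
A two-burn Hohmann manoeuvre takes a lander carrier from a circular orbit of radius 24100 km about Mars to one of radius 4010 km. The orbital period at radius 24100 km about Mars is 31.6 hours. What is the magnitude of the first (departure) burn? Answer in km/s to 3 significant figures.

From Kepler's third law T² = 4π²r³/μ at r = 24100 km, T = 31.6 hours = 31.6 × 3600 s = 1.1376×10^5 s: μ = 4π²r³/T² = 42700.4 km³/s².
Transfer-ellipse semi-major axis a_t = (r₁ + r₂)/2 = (24100 + 4010)/2 = 14055 km.
On the circular orbit at r = 24100 km, v_c = √(μ/r) = 1.3311 km/s.
Vis-viva on the transfer ellipse at r = 24100 km gives v_t = √[μ(2/r − 1/a_t)] = 0.71099 km/s.
Δv₁ = |v_t − v_c| = |0.71099 − 1.3311| = 0.6201 km/s.

Δv₁ = 0.620 km/s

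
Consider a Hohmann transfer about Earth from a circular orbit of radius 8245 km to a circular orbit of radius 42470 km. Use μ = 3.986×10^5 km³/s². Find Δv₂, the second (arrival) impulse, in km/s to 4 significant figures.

Semi-major axis of the transfer orbit: a_t = (8245 + 42470)/2 = 25357.5 km.
Circular speed at r = 42470 km: v_c = √(μ/r) = 3.064 km/s.
Vis-viva on the transfer ellipse at r = 42470 km gives v_t = √[μ(2/r − 1/a_t)] = 1.747 km/s.
Δv₂ = |v_t − v_c| = |1.747 − 3.064| = 1.317 km/s.

Δv₂ = 1.317 km/s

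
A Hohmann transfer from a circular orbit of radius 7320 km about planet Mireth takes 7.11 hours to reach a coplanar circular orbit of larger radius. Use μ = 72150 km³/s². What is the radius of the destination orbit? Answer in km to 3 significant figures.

r₂ = 26400 km

Transfer time t = 7.11 hours = 25596 s, and t = π√(a_t³/μ).
So a_t = (μ t²/π²)^(1/3) = (72150 × (25596)² / π²)^(1/3) = 16856 km.
Since a_t = (r₁ + r₂)/2, r₂ = 2a_t − r₁ = 2×16856 − 7320 = 26392 km.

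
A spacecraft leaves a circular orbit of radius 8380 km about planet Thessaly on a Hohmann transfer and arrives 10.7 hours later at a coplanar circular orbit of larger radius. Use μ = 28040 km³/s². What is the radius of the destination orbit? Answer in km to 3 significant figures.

Transfer time t = 10.7 hours = 38520 s, and t = π√(a_t³/μ).
So a_t = (μ t²/π²)^(1/3) = (28040 × (38520)² / π²)^(1/3) = 16154 km.
Since a_t = (r₁ + r₂)/2, r₂ = 2a_t − r₁ = 2×16154 − 8380 = 23928 km.

r₂ = 23900 km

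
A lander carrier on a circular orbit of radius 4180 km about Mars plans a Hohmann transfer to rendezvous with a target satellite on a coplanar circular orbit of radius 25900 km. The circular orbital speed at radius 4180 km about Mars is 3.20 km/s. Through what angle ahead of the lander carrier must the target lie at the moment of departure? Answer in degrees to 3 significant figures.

φ = 100°

From the circular-orbit relation v² = μ/r at r = 4180 km: μ = v²r = (3.20)² × 4180 = 42803.2 km³/s².
Transfer-ellipse semi-major axis a_t = (r₁ + r₂)/2 = (4180 + 25900)/2 = 15040 km.
Transfer time t = π√(a_t³/μ) = 28008 s.
Target angular speed ω₂ = √(μ/r₂³) = 4.9635×10^-5 rad/s.
Angle swept by the target during transfer: ω₂·t = 1.3902 rad = 79.65°.
Arrival is 180° from departure on the ellipse, so φ = 180° − 79.65° = 100°.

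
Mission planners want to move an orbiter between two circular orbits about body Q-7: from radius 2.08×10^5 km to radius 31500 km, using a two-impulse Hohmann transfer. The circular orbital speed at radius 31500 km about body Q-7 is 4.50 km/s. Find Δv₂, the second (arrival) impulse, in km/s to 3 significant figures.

From the circular-orbit relation v² = μ/r at r = 31500 km: μ = v²r = (4.50)² × 31500 = 6.37875×10^5 km³/s².
Semi-major axis of the transfer orbit: a_t = (2.080×10^5 + 31500)/2 = 1.1975×10^5 km.
On the circular orbit at r = 31500 km, v_c = √(μ/r) = 4.500 km/s.
Transfer-orbit speed at the same r (vis-viva, a = a_t): v_t = √[μ(2/r − 1/a_t)] = 5.931 km/s.
Δv₂ = |v_t − v_c| = |5.931 − 4.500| = 1.431 km/s.

Δv₂ = 1.43 km/s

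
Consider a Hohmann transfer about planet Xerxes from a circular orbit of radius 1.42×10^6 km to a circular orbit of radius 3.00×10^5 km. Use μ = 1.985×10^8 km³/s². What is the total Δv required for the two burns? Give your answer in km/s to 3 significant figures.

Δv = 12.2 km/s

Semi-major axis of the transfer orbit: a_t = (1.420×10^6 + 3.000×10^5)/2 = 8.600×10^5 km.
Circular speed at r₁: v₁ = √(μ/r₁) = √(1.985×10^8/1.420×10^6) = 11.823 km/s.
Transfer-orbit speed at r₁ (vis-viva): v_a = √[μ(2/r₁ − 1/a_t)] = 6.9831 km/s.
First burn Δv₁ = |v_a − v₁| = 4.840 km/s.
Circular speed at r₂: v₂ = √(μ/r₂) = 25.72 km/s.
Transfer-orbit speed at r₂: v_p = √[μ(2/r₂ − 1/a_t)] = 33.05 km/s.
Second burn Δv₂ = |v₂ − v_p| = 7.330 km/s.
Δv = Δv₁ + Δv₂ = 4.840 + 7.330 = 12.17 km/s.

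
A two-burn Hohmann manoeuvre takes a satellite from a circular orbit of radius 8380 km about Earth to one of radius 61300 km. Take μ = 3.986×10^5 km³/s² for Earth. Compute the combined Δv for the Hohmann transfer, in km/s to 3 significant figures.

Semi-major axis of the transfer orbit: a_t = (8380 + 61300)/2 = 34840 km.
At r₁ the circular-orbit speed is v₁ = √(μ/r₁) = 6.89678 km/s.
On the transfer ellipse at r₁, v² = μ(2/r − 1/a) gives v_p = √[μ(2/r₁ − 1/a_t)] = 9.14825 km/s.
First burn Δv₁ = |v_p − v₁| = 2.2515 km/s.
At r₂, v₂ = √(μ/r₂) = 2.5500 km/s.
Transfer-orbit speed at r₂: v_a = √[μ(2/r₂ − 1/a_t)] = 1.2506 km/s.
Second burn Δv₂ = |v₂ − v_a| = 1.2994 km/s.
Δv = Δv₁ + Δv₂ = 2.2515 + 1.2994 = 3.551 km/s.

Δv = 3.55 km/s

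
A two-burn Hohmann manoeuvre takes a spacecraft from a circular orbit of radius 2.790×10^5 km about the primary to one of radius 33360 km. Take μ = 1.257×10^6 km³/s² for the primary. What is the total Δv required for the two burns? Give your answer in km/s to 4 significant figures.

Δv = 3.208 km/s

The Hohmann ellipse has a_t = (r₁ + r₂)/2 = 1.5618×10^5 km.
Circular speed at r₁: v₁ = √(μ/r₁) = √(1.257×10^6/2.790×10^5) = 2.123 km/s.
Transfer-orbit speed at r₁ (vis-viva equation): v_a = √[μ(2/r₁ − 1/a_t)] = 0.9810 km/s.
First burn Δv₁ = |v_a − v₁| = 1.142 km/s.
Circular speed at r₂: v₂ = √(μ/r₂) = 6.138 km/s.
Transfer-orbit speed at r₂: v_p = √[μ(2/r₂ − 1/a_t)] = 8.204 km/s.
Second burn Δv₂ = |v₂ − v_p| = 2.066 km/s.
Δv = Δv₁ + Δv₂ = 1.142 + 2.066 = 3.208 km/s.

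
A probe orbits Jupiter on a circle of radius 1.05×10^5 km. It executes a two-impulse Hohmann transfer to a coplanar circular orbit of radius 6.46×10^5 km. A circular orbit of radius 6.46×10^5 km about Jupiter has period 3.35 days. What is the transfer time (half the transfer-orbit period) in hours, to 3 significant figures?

From Kepler's third law T² = 4π²r³/μ at r = 6.46×10^5 km, T = 3.35 days = 3.35 × 86400 s = 2.8944×10^5 s: μ = 4π²r³/T² = 1.27040×10^8 km³/s².
Semi-major axis of the transfer orbit: a_t = (1.050×10^5 + 6.460×10^5)/2 = 3.755×10^5 km.
Transfer time t = π√(a_t³/μ) = π√((3.755×10^5)³ / 1.27040×10^8) = 64130 s.
Converting: 64130 s ÷ 3600 s/hour = 17.8 hours.

t = 17.8 hours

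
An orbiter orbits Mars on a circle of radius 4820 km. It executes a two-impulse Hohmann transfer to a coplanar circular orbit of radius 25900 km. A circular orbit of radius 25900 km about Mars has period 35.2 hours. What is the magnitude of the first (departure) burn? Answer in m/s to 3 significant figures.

From Kepler's third law T² = 4π²r³/μ at r = 25900 km, T = 35.2 hours = 35.2 × 3600 s = 1.2672×10^5 s: μ = 4π²r³/T² = 42713.8 km³/s².
Semi-major axis of the transfer orbit: a_t = (4820 + 25900)/2 = 15360 km.
On the circular orbit at r = 4820 km, v_c = √(μ/r) = 2.9769 km/s.
Vis-viva on the transfer ellipse at r = 4820 km gives v_t = √[μ(2/r − 1/a_t)] = 3.8656 km/s.
Δv₁ = |v_t − v_c| = |3.8656 − 2.9769| = 0.8887 km/s.

Δv₁ = 889 m/s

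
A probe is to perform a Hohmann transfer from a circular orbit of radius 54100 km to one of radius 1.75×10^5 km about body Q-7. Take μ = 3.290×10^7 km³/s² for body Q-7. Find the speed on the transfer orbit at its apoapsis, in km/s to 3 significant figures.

v = 9.42 km/s

The Hohmann ellipse has a_t = (r₁ + r₂)/2 = 1.1455×10^5 km.
The apoapsis of the transfer ellipse is at r = 1.750×10^5 km.
From the vis-viva equation, v = √[μ(2/r − 1/a_t)] = 9.423 km/s.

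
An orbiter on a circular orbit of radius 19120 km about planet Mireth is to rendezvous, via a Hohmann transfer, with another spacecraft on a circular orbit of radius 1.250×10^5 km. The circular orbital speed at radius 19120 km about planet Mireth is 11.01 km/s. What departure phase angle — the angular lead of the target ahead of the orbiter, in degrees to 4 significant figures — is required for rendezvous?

φ = 101.2°

From the circular-orbit relation v² = μ/r at r = 19120 km: μ = v²r = (11.01)² × 19120 = 2.31773×10^6 km³/s².
Transfer-ellipse semi-major axis a_t = (r₁ + r₂)/2 = (19120 + 1.250×10^5)/2 = 72060 km.
The half-period of the transfer ellipse is t = π√(a_t³/μ) = 39917 s.
The target's mean motion on its circular orbit is ω₂ = √(μ/r₂³) = 3.4448×10^-5 rad/s.
Angle swept by the target during transfer: ω₂·t = 1.3751 rad = 78.79°.
Arrival is 180° from departure on the ellipse, so φ = 180° − 78.79° = 101.2°.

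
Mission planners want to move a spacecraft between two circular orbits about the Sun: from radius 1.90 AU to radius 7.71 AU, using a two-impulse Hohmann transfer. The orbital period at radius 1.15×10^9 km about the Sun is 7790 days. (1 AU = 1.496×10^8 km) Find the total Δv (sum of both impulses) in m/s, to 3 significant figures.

From Kepler's third law T² = 4π²r³/μ at r = 1.15×10^9 km, T = 7790 days = 7790 × 86400 s = 6.73056×10^8 s: μ = 4π²r³/T² = 1.32541×10^11 km³/s².
In km: r₁ = 1.90 × 1.496×10^8 = 2.8424×10^8 km; r₂ = 7.71 × 1.496×10^8 = 1.153416×10^9 km.
Semi-major axis of the transfer orbit: a_t = (2.8424×10^8 + 1.153416×10^9)/2 = 7.18828×10^8 km.
Circular speed at r₁: v₁ = √(μ/r₁) = √(1.32541×10^11/2.8424×10^8) = 21.5940 km/s.
Transfer-orbit speed at r₁ (v² = μ(2/r − 1/a)): v_p = √[μ(2/r₁ − 1/a_t)] = 27.3535 km/s.
First burn Δv₁ = |v_p − v₁| = 5.7595 km/s.
Circular speed at r₂: v₂ = √(μ/r₂) = 10.7197 km/s.
Transfer-orbit speed at r₂: v_a = √[μ(2/r₂ − 1/a_t)] = 6.74082 km/s.
Second burn Δv₂ = |v₂ − v_a| = 3.9789 km/s.
Total Δv = Δv₁ + Δv₂ = 9.738 km/s.

Δv = 9740 m/s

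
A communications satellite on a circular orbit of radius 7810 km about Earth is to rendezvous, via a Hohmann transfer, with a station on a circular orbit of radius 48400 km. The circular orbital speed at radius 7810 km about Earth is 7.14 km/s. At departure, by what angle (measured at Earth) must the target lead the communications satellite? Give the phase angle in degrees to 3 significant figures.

From the circular-orbit relation v² = μ/r at r = 7810 km: μ = v²r = (7.14)² × 7810 = 3.98151×10^5 km³/s².
Semi-major axis of the transfer orbit: a_t = (7810 + 48400)/2 = 28105 km.
Transfer time t = π√(a_t³/μ) = 23458.6 s.
The target's mean motion on its circular orbit is ω₂ = √(μ/r₂³) = 5.92592×10^-5 rad/s.
Angle swept by the target during transfer: ω₂·t = 1.3901 rad = 79.65°.
The communications satellite traverses 180° on the transfer ellipse, so the target must lead by 180° − 79.65° = 100°.

φ = 100°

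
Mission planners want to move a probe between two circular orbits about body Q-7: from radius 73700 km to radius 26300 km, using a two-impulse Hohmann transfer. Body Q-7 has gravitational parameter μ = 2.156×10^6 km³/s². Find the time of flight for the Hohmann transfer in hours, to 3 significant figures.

The Hohmann ellipse has a_t = (r₁ + r₂)/2 = 50000 km.
Half the transfer-orbit period gives t = π√(a_t³/μ) = 23920 s.
Converting: 23920 s ÷ 3600 s/hour = 6.64 hours.

t = 6.64 hours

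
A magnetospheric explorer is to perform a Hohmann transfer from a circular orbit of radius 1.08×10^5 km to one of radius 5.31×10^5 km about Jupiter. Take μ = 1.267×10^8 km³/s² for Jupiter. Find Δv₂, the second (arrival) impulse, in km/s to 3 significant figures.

Semi-major axis of the transfer orbit: a_t = (1.080×10^5 + 5.310×10^5)/2 = 3.195×10^5 km.
Circular speed at r = 5.310×10^5 km: v_c = √(μ/r) = 15.447 km/s.
Vis-viva on the transfer ellipse at r = 5.310×10^5 km gives v_t = √[μ(2/r − 1/a_t)] = 8.9809 km/s.
Δv₂ = |v_t − v_c| = |8.9809 − 15.447| = 6.466 km/s.

Δv₂ = 6.47 km/s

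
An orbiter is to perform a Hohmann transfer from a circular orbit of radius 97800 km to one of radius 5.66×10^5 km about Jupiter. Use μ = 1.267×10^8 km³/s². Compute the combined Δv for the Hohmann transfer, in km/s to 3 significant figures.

Δv = 17.8 km/s

Semi-major axis of the transfer orbit: a_t = (97800 + 5.660×10^5)/2 = 3.319×10^5 km.
At r₁ the circular-orbit speed is v₁ = √(μ/r₁) = 35.99 km/s.
Transfer-orbit speed at r₁ (vis-viva equation): v_p = √[μ(2/r₁ − 1/a_t)] = 47.00 km/s.
First burn Δv₁ = |v_p − v₁| = 11.01 km/s.
Circular speed at r₂: v₂ = √(μ/r₂) = 14.962 km/s.
Transfer-orbit speed at r₂: v_a = √[μ(2/r₂ − 1/a_t)] = 8.1217 km/s.
Second burn Δv₂ = |v₂ − v_a| = 6.840 km/s.
Total Δv = Δv₁ + Δv₂ = 17.85 km/s.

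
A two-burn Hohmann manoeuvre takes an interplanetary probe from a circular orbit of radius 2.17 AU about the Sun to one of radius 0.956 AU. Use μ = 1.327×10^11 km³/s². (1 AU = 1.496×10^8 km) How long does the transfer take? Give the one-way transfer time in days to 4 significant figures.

t = 356.9 days

In km: r₁ = 2.17 × 1.496×10^8 = 3.24632×10^8 km; r₂ = 0.956 × 1.496×10^8 = 1.430176×10^8 km.
The Hohmann ellipse has a_t = (r₁ + r₂)/2 = 2.338248×10^8 km.
Transfer time t = π√(a_t³/μ) = π√((2.338248×10^8)³ / 1.327×10^11) = 3.084×10^7 s.
Converting: 3.084×10^7 s ÷ 86400 s/day = 356.9 days.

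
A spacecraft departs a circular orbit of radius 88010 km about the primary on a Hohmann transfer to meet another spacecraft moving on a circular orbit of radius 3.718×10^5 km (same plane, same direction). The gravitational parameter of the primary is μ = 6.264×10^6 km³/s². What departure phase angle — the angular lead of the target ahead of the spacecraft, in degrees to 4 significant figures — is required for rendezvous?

φ = 92.48°

Semi-major axis of the transfer orbit: a_t = (88010 + 3.718×10^5)/2 = 2.29905×10^5 km.
The half-period of the transfer ellipse is t = π√(a_t³/μ) = 1.383715×10^5 s.
Target angular speed ω₂ = √(μ/r₂³) = 1.103982×10^-5 rad/s.
Angle swept by the target during transfer: ω₂·t = 1.527596 rad = 87.52°.
Arrival is 180° from departure on the ellipse, so φ = 180° − 87.52° = 92.48°.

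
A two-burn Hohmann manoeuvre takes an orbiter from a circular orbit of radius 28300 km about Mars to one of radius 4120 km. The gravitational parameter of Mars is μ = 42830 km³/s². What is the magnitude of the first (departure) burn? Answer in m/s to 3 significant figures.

Δv₁ = 610 m/s

Semi-major axis of the transfer orbit: a_t = (28300 + 4120)/2 = 16210 km.
On the circular orbit at r = 28300 km, v_c = √(μ/r) = 1.2302 km/s.
Vis-viva on the transfer ellipse at r = 28300 km gives v_t = √[μ(2/r − 1/a_t)] = 0.62021 km/s.
Δv₁ = |v_t − v_c| = |0.62021 − 1.2302| = 0.6100 km/s.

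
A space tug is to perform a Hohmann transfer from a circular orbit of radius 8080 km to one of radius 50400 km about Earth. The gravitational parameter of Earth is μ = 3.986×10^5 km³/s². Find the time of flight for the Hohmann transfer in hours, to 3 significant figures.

The Hohmann ellipse has a_t = (r₁ + r₂)/2 = 29240 km.
Transfer time t = π√(a_t³/μ) = π√((29240)³ / 3.986×10^5) = 24880 s.
Converting: 24880 s ÷ 3600 s/hour = 6.91 hours.

t = 6.91 hours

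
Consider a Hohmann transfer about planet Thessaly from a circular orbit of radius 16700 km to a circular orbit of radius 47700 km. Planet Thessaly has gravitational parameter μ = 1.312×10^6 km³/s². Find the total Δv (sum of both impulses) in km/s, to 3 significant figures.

The Hohmann ellipse has a_t = (r₁ + r₂)/2 = 32200 km.
Circular speed at r₁: v₁ = √(μ/r₁) = √(1.312×10^6/16700) = 8.8636 km/s.
Transfer-orbit speed at r₁ (vis-viva equation): v_p = √[μ(2/r₁ − 1/a_t)] = 10.788 km/s.
First burn Δv₁ = |v_p − v₁| = 1.924 km/s.
Circular speed at r₂: v₂ = √(μ/r₂) = 5.245 km/s.
Transfer-orbit speed at r₂: v_a = √[μ(2/r₂ − 1/a_t)] = 3.777 km/s.
Second burn Δv₂ = |v₂ − v_a| = 1.468 km/s.
Δv = Δv₁ + Δv₂ = 1.924 + 1.468 = 3.392 km/s.

Δv = 3.39 km/s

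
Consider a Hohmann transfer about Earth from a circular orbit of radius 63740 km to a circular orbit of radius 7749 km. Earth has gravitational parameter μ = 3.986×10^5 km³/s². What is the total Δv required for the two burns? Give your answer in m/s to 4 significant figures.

Δv = 3742 m/s

The Hohmann ellipse has a_t = (r₁ + r₂)/2 = 35744.5 km.
At r₁ the circular-orbit speed is v₁ = √(μ/r₁) = 2.5007 km/s.
On the transfer ellipse at r₁, vis-viva gives v_a = √[μ(2/r₁ − 1/a_t)] = 1.1643 km/s.
First burn Δv₁ = |v_a − v₁| = 1.3364 km/s.
At r₂, v₂ = √(μ/r₂) = 7.1721 km/s.
Transfer-orbit speed at r₂: v_p = √[μ(2/r₂ − 1/a_t)] = 9.5774 km/s.
Second burn Δv₂ = |v₂ − v_p| = 2.4053 km/s.
Δv = Δv₁ + Δv₂ = 1.3364 + 2.4053 = 3.742 km/s.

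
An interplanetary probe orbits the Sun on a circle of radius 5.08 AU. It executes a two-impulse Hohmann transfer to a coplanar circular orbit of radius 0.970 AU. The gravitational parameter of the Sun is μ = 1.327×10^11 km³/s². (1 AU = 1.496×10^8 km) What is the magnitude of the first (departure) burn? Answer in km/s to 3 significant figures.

In km: r₁ = 5.08 × 1.496×10^8 = 7.59968×10^8 km; r₂ = 0.970 × 1.496×10^8 = 1.45112×10^8 km.
The Hohmann ellipse has a_t = (r₁ + r₂)/2 = 4.5254×10^8 km.
On the circular orbit at r = 7.59968×10^8 km, v_c = √(μ/r) = 13.214 km/s.
Transfer-orbit speed at the same r (vis-viva, a = a_t): v_t = √[μ(2/r − 1/a_t)] = 7.4827 km/s.
Δv₁ = |v_t − v_c| = |7.4827 − 13.214| = 5.731 km/s.

Δv₁ = 5.73 km/s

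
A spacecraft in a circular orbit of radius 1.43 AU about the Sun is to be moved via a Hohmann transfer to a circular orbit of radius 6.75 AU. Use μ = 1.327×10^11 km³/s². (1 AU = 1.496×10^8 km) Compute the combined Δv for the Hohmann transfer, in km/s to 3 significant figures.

Δv = 11.8 km/s

In km: r₁ = 1.43 × 1.496×10^8 = 2.13928×10^8 km; r₂ = 6.75 × 1.496×10^8 = 1.0098×10^9 km.
Transfer-ellipse semi-major axis a_t = (r₁ + r₂)/2 = (2.13928×10^8 + 1.0098×10^9)/2 = 6.11864×10^8 km.
Circular speed at r₁: v₁ = √(μ/r₁) = √(1.327×10^11/2.13928×10^8) = 24.905866 km/s.
On the transfer ellipse at r₁, vis-viva gives v_p = √[μ(2/r₁ − 1/a_t)] = 31.995719 km/s.
First burn Δv₁ = |v_p − v₁| = 7.0899 km/s.
At r₂, v₂ = √(μ/r₂) = 11.46351 km/s.
Transfer-orbit speed at r₂: v_a = √[μ(2/r₂ − 1/a_t)] = 6.778352 km/s.
Second burn Δv₂ = |v₂ − v_a| = 4.6852 km/s.
Total Δv = Δv₁ + Δv₂ = 11.78 km/s.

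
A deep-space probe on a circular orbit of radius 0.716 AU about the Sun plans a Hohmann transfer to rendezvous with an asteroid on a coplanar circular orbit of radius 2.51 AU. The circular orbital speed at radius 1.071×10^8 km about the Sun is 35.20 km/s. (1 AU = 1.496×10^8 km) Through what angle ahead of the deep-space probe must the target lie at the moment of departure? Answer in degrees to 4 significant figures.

φ = 87.27°

From the circular-orbit relation v² = μ/r at r = 1.071×10^8 km: μ = v²r = (35.20)² × 1.071×10^8 = 1.32701×10^11 km³/s².
In km: r₁ = 0.716 × 1.496×10^8 = 1.071136×10^8 km; r₂ = 2.51 × 1.496×10^8 = 3.75496×10^8 km.
The Hohmann ellipse has a_t = (r₁ + r₂)/2 = 2.413048×10^8 km.
Transfer time t = π√(a_t³/μ) = 3.233×10^7 s.
Target angular speed ω₂ = √(μ/r₂³) = 5.006×10^-8 rad/s.
Angle swept by the target during transfer: ω₂·t = 1.6184 rad = 92.73°.
The deep-space probe traverses 180° on the transfer ellipse, so the target must lead by 180° − 92.73° = 87.27°.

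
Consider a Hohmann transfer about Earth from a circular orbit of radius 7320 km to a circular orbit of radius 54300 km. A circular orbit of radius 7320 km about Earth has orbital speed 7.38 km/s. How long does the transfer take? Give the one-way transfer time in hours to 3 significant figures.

From the circular-orbit relation v² = μ/r at r = 7320 km: μ = v²r = (7.38)² × 7320 = 3.98679×10^5 km³/s².
Transfer-ellipse semi-major axis a_t = (r₁ + r₂)/2 = (7320 + 54300)/2 = 30810 km.
By Kepler's third law the transfer-orbit period is T = 2π√(a_t³/μ), so t = T/2 = 26908 s.
Converting: 26908 s ÷ 3600 s/hour = 7.47 hours.

t = 7.47 hours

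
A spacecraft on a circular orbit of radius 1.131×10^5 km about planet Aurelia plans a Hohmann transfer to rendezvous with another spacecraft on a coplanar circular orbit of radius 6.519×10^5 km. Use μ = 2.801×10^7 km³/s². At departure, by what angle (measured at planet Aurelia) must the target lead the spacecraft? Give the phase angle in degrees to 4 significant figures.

φ = 99.10°

The Hohmann ellipse has a_t = (r₁ + r₂)/2 = 3.825×10^5 km.
The half-period of the transfer ellipse is t = π√(a_t³/μ) = 1.404×10^5 s.
Target angular speed ω₂ = √(μ/r₂³) = 1.006×10^-5 rad/s.
Angle swept by the target during transfer: ω₂·t = 1.412 rad = 80.90°.
The spacecraft traverses 180° on the transfer ellipse, so the target must lead by 180° − 80.90° = 99.10°.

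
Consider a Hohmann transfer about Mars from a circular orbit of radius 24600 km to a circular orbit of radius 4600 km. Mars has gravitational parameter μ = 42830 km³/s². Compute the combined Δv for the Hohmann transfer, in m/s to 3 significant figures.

Transfer-ellipse semi-major axis a_t = (r₁ + r₂)/2 = (24600 + 4600)/2 = 14600 km.
At r₁ the circular-orbit speed is v₁ = √(μ/r₁) = 1.31949 km/s.
On the transfer ellipse at r₁, vis-viva equation gives v_a = √[μ(2/r₁ − 1/a_t)] = 0.740643 km/s.
First burn Δv₁ = |v_a − v₁| = 0.5788 km/s.
Circular speed at r₂: v₂ = √(μ/r₂) = 3.05137 km/s.
Transfer-orbit speed at r₂: v_p = √[μ(2/r₂ − 1/a_t)] = 3.96083 km/s.
Second burn Δv₂ = |v₂ − v_p| = 0.9095 km/s.
Total Δv = Δv₁ + Δv₂ = 1.488 km/s.

Δv = 1490 m/s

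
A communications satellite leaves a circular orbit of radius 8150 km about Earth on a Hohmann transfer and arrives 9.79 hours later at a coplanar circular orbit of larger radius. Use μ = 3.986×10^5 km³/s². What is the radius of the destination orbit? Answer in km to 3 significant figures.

Transfer time t = 9.79 hours = 35244 s, and t = π√(a_t³/μ).
So a_t = (μ t²/π²)^(1/3) = (3.986×10^5 × (35244)² / π²)^(1/3) = 36881 km.
Since a_t = (r₁ + r₂)/2, r₂ = 2a_t − r₁ = 2×36881 − 8150 = 65612 km.

r₂ = 65600 km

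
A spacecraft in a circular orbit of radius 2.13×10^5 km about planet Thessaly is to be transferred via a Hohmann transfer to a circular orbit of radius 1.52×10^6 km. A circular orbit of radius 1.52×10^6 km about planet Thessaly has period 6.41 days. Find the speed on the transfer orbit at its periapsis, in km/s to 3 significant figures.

From Kepler's third law T² = 4π²r³/μ at r = 1.52×10^6 km, T = 6.41 days = 6.41 × 86400 s = 5.53824×10^5 s: μ = 4π²r³/T² = 4.52009×10^8 km³/s².
The Hohmann ellipse has a_t = (r₁ + r₂)/2 = 8.665×10^5 km.
The periapsis of the transfer ellipse is at r = 2.130×10^5 km.
Vis-viva: v = √[μ(2/r − 1/a_t)] = √[4.52009×10^8 × (2/2.130×10^5 − 1/8.665×10^5)] = 61.01 km/s.

v = 61.0 km/s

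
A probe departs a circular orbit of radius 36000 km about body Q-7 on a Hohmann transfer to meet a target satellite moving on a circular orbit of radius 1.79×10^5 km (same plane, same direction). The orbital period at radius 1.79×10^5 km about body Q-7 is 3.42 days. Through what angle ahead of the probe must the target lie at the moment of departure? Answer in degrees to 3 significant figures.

From Kepler's third law T² = 4π²r³/μ at r = 1.79×10^5 km, T = 3.42 days = 3.42 × 86400 s = 2.95488×10^5 s: μ = 4π²r³/T² = 2.59322×10^6 km³/s².
Transfer-ellipse semi-major axis a_t = (r₁ + r₂)/2 = (36000 + 1.790×10^5)/2 = 1.075×10^5 km.
Transfer time t = π√(a_t³/μ) = 68760 s.
Target angular speed ω₂ = √(μ/r₂³) = 2.126×10^-5 rad/s.
Angle swept by the target during transfer: ω₂·t = 1.462 rad = 83.77°.
The probe traverses 180° on the transfer ellipse, so the target must lead by 180° − 83.77° = 96.2°.

φ = 96.2°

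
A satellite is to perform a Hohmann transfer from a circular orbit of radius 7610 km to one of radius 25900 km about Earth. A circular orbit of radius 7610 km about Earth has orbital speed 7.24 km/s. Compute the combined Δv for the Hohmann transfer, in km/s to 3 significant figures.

From the circular-orbit relation v² = μ/r at r = 7610 km: μ = v²r = (7.24)² × 7610 = 3.98898×10^5 km³/s².
The Hohmann ellipse has a_t = (r₁ + r₂)/2 = 16755 km.
At r₁ the circular-orbit speed is v₁ = √(μ/r₁) = 7.2400 km/s.
On the transfer ellipse at r₁, v² = μ(2/r − 1/a) gives v_p = √[μ(2/r₁ − 1/a_t)] = 9.0015 km/s.
First burn Δv₁ = |v_p − v₁| = 1.7615 km/s.
At r₂, v₂ = √(μ/r₂) = 3.9245 km/s.
Transfer-orbit speed at r₂: v_a = √[μ(2/r₂ − 1/a_t)] = 2.6449 km/s.
Second burn Δv₂ = |v₂ − v_a| = 1.2796 km/s.
Total Δv = Δv₁ + Δv₂ = 3.041 km/s.

Δv = 3.04 km/s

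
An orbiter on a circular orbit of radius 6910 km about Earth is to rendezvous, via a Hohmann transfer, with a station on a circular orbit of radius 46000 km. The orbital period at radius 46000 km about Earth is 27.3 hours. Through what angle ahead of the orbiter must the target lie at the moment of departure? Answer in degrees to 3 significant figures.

From Kepler's third law T² = 4π²r³/μ at r = 46000 km, T = 27.3 hours = 27.3 × 3600 s = 98280 s: μ = 4π²r³/T² = 3.97835×10^5 km³/s².
Semi-major axis of the transfer orbit: a_t = (6910 + 46000)/2 = 26455 km.
Transfer time t = π√(a_t³/μ) = 21432 s.
The target's mean motion on its circular orbit is ω₂ = √(μ/r₂³) = 6.3931×10^-5 rad/s.
Angle swept by the target during transfer: ω₂·t = 1.3702 rad = 78.51°.
Arrival is 180° from departure on the ellipse, so φ = 180° − 78.51° = 101°.

φ = 101°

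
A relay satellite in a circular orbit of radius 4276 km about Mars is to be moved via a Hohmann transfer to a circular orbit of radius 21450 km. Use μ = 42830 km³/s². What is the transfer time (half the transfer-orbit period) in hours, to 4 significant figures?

t = 6.152 hours

Semi-major axis of the transfer orbit: a_t = (4276 + 21450)/2 = 12863 km.
Half the transfer-orbit period gives t = π√(a_t³/μ) = 22146 s.
Converting: 22146 s ÷ 3600 s/hour = 6.152 hours.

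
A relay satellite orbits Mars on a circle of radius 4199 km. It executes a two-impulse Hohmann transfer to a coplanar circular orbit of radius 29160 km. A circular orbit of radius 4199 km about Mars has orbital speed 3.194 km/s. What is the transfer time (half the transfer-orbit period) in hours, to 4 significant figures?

From the circular-orbit relation v² = μ/r at r = 4199 km: μ = v²r = (3.194)² × 4199 = 42836.7 km³/s².
Transfer-ellipse semi-major axis a_t = (r₁ + r₂)/2 = (4199 + 29160)/2 = 16679.5 km.
By Kepler's third law the transfer-orbit period is T = 2π√(a_t³/μ), so t = T/2 = 32700 s.
Converting: 32700 s ÷ 3600 s/hour = 9.083 hours.

t = 9.083 hours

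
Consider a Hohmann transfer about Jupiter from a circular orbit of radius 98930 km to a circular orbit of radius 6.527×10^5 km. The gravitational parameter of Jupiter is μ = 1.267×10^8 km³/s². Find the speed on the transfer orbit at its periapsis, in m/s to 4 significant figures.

v = 47160 m/s

Semi-major axis of the transfer orbit: a_t = (98930 + 6.527×10^5)/2 = 3.75815×10^5 km.
At periapsis, r = 98930 km.
Applying v² = μ(2/r − 1/a_t): v = 47.16 km/s.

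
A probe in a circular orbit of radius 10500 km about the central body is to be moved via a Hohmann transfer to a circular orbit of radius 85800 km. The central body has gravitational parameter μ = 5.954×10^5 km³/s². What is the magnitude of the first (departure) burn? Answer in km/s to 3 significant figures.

The Hohmann ellipse has a_t = (r₁ + r₂)/2 = 48150 km.
Circular speed at r = 10500 km: v_c = √(μ/r) = 7.5303 km/s.
Transfer-orbit speed at the same r (vis-viva, a = a_t): v_t = √[μ(2/r − 1/a_t)] = 10.052 km/s.
Δv₁ = |v_t − v_c| = |10.052 − 7.5303| = 2.522 km/s.

Δv₁ = 2.52 km/s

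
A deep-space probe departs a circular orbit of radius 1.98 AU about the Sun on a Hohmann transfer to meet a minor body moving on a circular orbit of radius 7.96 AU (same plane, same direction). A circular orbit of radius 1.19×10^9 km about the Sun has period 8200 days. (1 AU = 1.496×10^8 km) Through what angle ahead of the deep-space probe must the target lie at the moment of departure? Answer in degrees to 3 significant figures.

φ = 91.2°

From Kepler's third law T² = 4π²r³/μ at r = 1.19×10^9 km, T = 8200 days = 8200 × 86400 s = 7.0848×10^8 s: μ = 4π²r³/T² = 1.32540×10^11 km³/s².
In km: r₁ = 1.98 × 1.496×10^8 = 2.96208×10^8 km; r₂ = 7.96 × 1.496×10^8 = 1.190816×10^9 km.
The Hohmann ellipse has a_t = (r₁ + r₂)/2 = 7.43512×10^8 km.
Transfer time t = π√(a_t³/μ) = 1.7495×10^8 s.
Target angular speed ω₂ = √(μ/r₂³) = 8.8594×10^-9 rad/s.
Angle swept by the target during transfer: ω₂·t = 1.550 rad = 88.81°.
Arrival is 180° from departure on the ellipse, so φ = 180° − 88.81° = 91.2°.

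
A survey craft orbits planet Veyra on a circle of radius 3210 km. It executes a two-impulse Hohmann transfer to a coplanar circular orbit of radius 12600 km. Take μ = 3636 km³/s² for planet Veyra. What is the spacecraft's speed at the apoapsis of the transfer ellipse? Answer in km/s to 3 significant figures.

Transfer-ellipse semi-major axis a_t = (r₁ + r₂)/2 = (3210 + 12600)/2 = 7905 km.
The apoapsis of the transfer ellipse is at r = 12600 km.
Vis-viva: v = √[μ(2/r − 1/a_t)] = √[3636 × (2/12600 − 1/7905)] = 0.3423 km/s.

v = 0.342 km/s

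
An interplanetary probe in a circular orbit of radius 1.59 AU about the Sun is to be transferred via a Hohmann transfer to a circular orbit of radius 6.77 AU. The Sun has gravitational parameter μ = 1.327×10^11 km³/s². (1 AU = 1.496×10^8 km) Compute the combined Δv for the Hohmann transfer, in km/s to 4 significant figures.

Δv = 10.83 km/s

In km: r₁ = 1.59 × 1.496×10^8 = 2.37864×10^8 km; r₂ = 6.77 × 1.496×10^8 = 1.012792×10^9 km.
The Hohmann ellipse has a_t = (r₁ + r₂)/2 = 6.25328×10^8 km.
Circular speed at r₁: v₁ = √(μ/r₁) = √(1.327×10^11/2.37864×10^8) = 23.62 km/s.
Transfer-orbit speed at r₁ (vis-viva): v_p = √[μ(2/r₁ − 1/a_t)] = 30.06 km/s.
First burn Δv₁ = |v_p − v₁| = 6.440 km/s.
At r₂, v₂ = √(μ/r₂) = 11.447 km/s.
Transfer-orbit speed at r₂: v_a = √[μ(2/r₂ − 1/a_t)] = 7.0597 km/s.
Second burn Δv₂ = |v₂ − v_a| = 4.387 km/s.
Δv = Δv₁ + Δv₂ = 6.440 + 4.387 = 10.83 km/s.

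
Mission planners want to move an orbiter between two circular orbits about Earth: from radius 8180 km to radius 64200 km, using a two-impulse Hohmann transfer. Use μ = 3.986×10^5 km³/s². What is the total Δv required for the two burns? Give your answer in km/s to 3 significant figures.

Δv = 3.62 km/s

Semi-major axis of the transfer orbit: a_t = (8180 + 64200)/2 = 36190 km.
At r₁ the circular-orbit speed is v₁ = √(μ/r₁) = 6.9806 km/s.
Transfer-orbit speed at r₁ (v² = μ(2/r − 1/a)): v_p = √[μ(2/r₁ − 1/a_t)] = 9.2975 km/s.
First burn Δv₁ = |v_p − v₁| = 2.317 km/s.
At r₂, v₂ = √(μ/r₂) = 2.492 km/s.
Transfer-orbit speed at r₂: v_a = √[μ(2/r₂ − 1/a_t)] = 1.185 km/s.
Second burn Δv₂ = |v₂ − v_a| = 1.307 km/s.
Total Δv = Δv₁ + Δv₂ = 3.624 km/s.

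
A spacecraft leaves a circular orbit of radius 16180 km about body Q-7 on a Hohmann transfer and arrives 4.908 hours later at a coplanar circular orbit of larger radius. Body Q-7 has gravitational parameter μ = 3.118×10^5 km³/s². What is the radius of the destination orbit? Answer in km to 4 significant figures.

r₂ = 26710 km

Transfer time t = 4.908 hours = 17668.8 s, and t = π√(a_t³/μ).
So a_t = (μ t²/π²)^(1/3) = (3.118×10^5 × (17668.8)² / π²)^(1/3) = 21445 km.
Since a_t = (r₁ + r₂)/2, r₂ = 2a_t − r₁ = 2×21445 − 16180 = 26710 km.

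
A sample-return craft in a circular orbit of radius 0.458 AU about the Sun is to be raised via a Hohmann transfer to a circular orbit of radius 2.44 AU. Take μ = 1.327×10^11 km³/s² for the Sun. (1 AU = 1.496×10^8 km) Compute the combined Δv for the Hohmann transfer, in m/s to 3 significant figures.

In km: r₁ = 0.458 × 1.496×10^8 = 6.85168×10^7 km; r₂ = 2.44 × 1.496×10^8 = 3.65024×10^8 km.
The Hohmann ellipse has a_t = (r₁ + r₂)/2 = 2.167704×10^8 km.
At r₁ the circular-orbit speed is v₁ = √(μ/r₁) = 44.01 km/s.
On the transfer ellipse at r₁, vis-viva equation gives v_p = √[μ(2/r₁ − 1/a_t)] = 57.11 km/s.
First burn Δv₁ = |v_p − v₁| = 13.10 km/s.
Circular speed at r₂: v₂ = √(μ/r₂) = 19.0667 km/s.
Transfer-orbit speed at r₂: v_a = √[μ(2/r₂ − 1/a_t)] = 10.7195 km/s.
Second burn Δv₂ = |v₂ − v_a| = 8.347 km/s.
Δv = Δv₁ + Δv₂ = 13.10 + 8.347 = 21.45 km/s.

Δv = 21400 m/s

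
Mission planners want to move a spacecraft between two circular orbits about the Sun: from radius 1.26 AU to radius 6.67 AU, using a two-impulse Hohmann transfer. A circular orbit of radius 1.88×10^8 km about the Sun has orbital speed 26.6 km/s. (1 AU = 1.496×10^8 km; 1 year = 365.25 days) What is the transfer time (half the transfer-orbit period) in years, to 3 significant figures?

t = 3.94 years

From the circular-orbit relation v² = μ/r at r = 1.88×10^8 km: μ = v²r = (26.6)² × 1.88×10^8 = 1.33021×10^11 km³/s².
In km: r₁ = 1.26 × 1.496×10^8 = 1.88496×10^8 km; r₂ = 6.67 × 1.496×10^8 = 9.97832×10^8 km.
The Hohmann ellipse has a_t = (r₁ + r₂)/2 = 5.93164×10^8 km.
By Kepler's third law the transfer-orbit period is T = 2π√(a_t³/μ), so t = T/2 = 1.244×10^8 s.
Converting: 1.244×10^8 s ÷ 3.15576×10^7 s/year (365.25 × 86400) = 3.94 years.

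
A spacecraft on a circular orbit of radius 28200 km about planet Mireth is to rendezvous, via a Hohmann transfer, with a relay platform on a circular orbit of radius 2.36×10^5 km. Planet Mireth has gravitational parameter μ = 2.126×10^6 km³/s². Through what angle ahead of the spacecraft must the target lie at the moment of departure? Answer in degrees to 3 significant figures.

The Hohmann ellipse has a_t = (r₁ + r₂)/2 = 1.321×10^5 km.
The half-period of the transfer ellipse is t = π√(a_t³/μ) = 1.03448×10^5 s.
The target's mean motion on its circular orbit is ω₂ = √(μ/r₂³) = 1.27178×10^-5 rad/s.
Angle swept by the target during transfer: ω₂·t = 1.3156 rad = 75.38°.
The spacecraft traverses 180° on the transfer ellipse, so the target must lead by 180° − 75.38° = 105°.

φ = 105°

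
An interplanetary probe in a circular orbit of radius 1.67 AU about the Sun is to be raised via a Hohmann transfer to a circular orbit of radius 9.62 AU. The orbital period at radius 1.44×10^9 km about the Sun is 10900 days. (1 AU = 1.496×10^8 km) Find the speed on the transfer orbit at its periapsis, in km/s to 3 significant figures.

From Kepler's third law T² = 4π²r³/μ at r = 1.44×10^9 km, T = 10900 days = 10900 × 86400 s = 9.4176×10^8 s: μ = 4π²r³/T² = 1.32913×10^11 km³/s².
In km: r₁ = 1.67 × 1.496×10^8 = 2.49832×10^8 km; r₂ = 9.62 × 1.496×10^8 = 1.439152×10^9 km.
Transfer-ellipse semi-major axis a_t = (r₁ + r₂)/2 = (2.49832×10^8 + 1.439152×10^9)/2 = 8.44492×10^8 km.
The periapsis of the transfer ellipse is at r = 2.49832×10^8 km.
Applying v² = μ(2/r − 1/a_t): v = 30.11 km/s.

v = 30.1 km/s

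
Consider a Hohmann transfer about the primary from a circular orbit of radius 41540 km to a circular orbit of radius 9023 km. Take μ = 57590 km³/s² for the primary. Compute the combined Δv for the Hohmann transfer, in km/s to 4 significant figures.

Transfer-ellipse semi-major axis a_t = (r₁ + r₂)/2 = (41540 + 9023)/2 = 25281.5 km.
At r₁ the circular-orbit speed is v₁ = √(μ/r₁) = 1.1774 km/s.
Transfer-orbit speed at r₁ (vis-viva equation): v_a = √[μ(2/r₁ − 1/a_t)] = 0.70342 km/s.
First burn Δv₁ = |v_a − v₁| = 0.4740 km/s.
Circular speed at r₂: v₂ = √(μ/r₂) = 2.526 km/s.
Transfer-orbit speed at r₂: v_p = √[μ(2/r₂ − 1/a_t)] = 3.238 km/s.
Second burn Δv₂ = |v₂ − v_p| = 0.7120 km/s.
Total Δv = Δv₁ + Δv₂ = 1.186 km/s.

Δv = 1.186 km/s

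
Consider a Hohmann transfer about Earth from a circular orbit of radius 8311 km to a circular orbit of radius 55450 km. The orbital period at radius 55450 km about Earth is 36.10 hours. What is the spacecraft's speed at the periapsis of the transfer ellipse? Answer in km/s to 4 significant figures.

From Kepler's third law T² = 4π²r³/μ at r = 55450 km, T = 36.10 hours = 36.10 × 3600 s = 1.2996×10^5 s: μ = 4π²r³/T² = 3.98515×10^5 km³/s².
Transfer-ellipse semi-major axis a_t = (r₁ + r₂)/2 = (8311 + 55450)/2 = 31880.5 km.
At periapsis, r = 8311 km.
Applying v² = μ(2/r − 1/a_t): v = 9.132 km/s.

v = 9.132 km/s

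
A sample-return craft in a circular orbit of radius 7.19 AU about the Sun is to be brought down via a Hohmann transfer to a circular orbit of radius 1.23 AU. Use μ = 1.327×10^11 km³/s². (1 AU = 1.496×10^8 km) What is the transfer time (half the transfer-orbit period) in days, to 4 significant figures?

t = 1578 days

In km: r₁ = 7.19 × 1.496×10^8 = 1.075624×10^9 km; r₂ = 1.23 × 1.496×10^8 = 1.84008×10^8 km.
Semi-major axis of the transfer orbit: a_t = (1.075624×10^9 + 1.84008×10^8)/2 = 6.29816×10^8 km.
Half the transfer-orbit period gives t = π√(a_t³/μ) = 1.363×10^8 s.
Converting: 1.363×10^8 s ÷ 86400 s/day = 1578 days.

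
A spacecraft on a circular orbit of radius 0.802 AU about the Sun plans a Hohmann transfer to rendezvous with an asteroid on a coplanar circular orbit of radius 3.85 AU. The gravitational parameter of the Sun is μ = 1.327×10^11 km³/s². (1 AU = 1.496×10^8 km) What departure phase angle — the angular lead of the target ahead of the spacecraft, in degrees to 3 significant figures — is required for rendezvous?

In km: r₁ = 0.802 × 1.496×10^8 = 1.199792×10^8 km; r₂ = 3.85 × 1.496×10^8 = 5.7596×10^8 km.
The Hohmann ellipse has a_t = (r₁ + r₂)/2 = 3.479696×10^8 km.
The half-period of the transfer ellipse is t = π√(a_t³/μ) = 5.5979×10^7 s.
The target's mean motion on its circular orbit is ω₂ = √(μ/r₂³) = 2.6354×10^-8 rad/s.
Angle swept by the target during transfer: ω₂·t = 1.4753 rad = 84.53°.
Arrival is 180° from departure on the ellipse, so φ = 180° − 84.53° = 95.5°.

φ = 95.5°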